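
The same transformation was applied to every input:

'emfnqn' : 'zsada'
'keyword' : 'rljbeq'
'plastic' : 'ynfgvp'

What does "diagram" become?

Looking at the pairs, the operation is to shift every letter 13 places forward in the alphabet (wrapping around) — i.e. ROT13, then delete the first character.
For "diagram", step one produces "qvntenz"; step two turns that into "vntenz".
(Check on "plastic": → "cynfgvp" → "ynfgvp" ✓)

vntenz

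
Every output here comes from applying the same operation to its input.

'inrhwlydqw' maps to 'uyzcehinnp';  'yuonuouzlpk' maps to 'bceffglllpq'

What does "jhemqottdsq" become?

The rule is to sort the characters into alphabetical order, then shift every letter 9 places backward in the alphabet (wrapping around).
For "jhemqottdsq", step one produces "dehjmoqqstt"; step two turns that into "uvyadfhhjkk".

uvyadfhhjkk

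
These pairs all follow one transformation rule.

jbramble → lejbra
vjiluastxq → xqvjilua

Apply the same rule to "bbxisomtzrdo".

The pattern: move the last 2 characters to the front (rotate right by 2), then delete the last 2 characters.
On "bbxisomtzrdo": the first step gives "dobbxisomtzr", and the second then gives "dobbxisomt".

dobbxisomt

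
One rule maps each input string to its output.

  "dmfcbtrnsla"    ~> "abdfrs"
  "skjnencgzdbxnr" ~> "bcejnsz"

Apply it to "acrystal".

The transformation: keep every other character starting from the first (positions 1st, 3rd, 5th, ...), then sort the characters into alphabetical order.
Working it through for "acrystal": intermediate "arsa", final "aars".

aars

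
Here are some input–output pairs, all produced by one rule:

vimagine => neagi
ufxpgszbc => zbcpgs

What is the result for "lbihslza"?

What's happening: delete the first 3 characters, then move the first 3 characters to the end (rotate left by 3).
For "lbihslza", step one produces "hslza"; step two turns that into "zahsl".

zahsl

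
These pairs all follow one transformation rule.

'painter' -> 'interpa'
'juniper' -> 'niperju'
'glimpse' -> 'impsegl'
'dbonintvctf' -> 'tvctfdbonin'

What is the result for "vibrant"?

brantvi

Rule — move the last 2 characters to the front (rotate right by 2), then move the last 3 characters to the front (rotate right by 3).
For "vibrant", step one produces "ntvibra"; step two turns that into "brantvi".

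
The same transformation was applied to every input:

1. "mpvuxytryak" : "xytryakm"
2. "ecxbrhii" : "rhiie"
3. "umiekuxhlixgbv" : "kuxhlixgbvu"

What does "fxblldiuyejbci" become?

The pattern: move the first character to the end, then delete the first 3 characters.
Applying both steps to "fxblldiuyejbci": "xblldiuyejbcif", then "ldiuyejbcif".

ldiuyejbcif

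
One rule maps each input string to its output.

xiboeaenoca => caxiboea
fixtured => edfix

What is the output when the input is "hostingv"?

gvhos

The transformation: move the last 2 characters to the front (rotate right by 2), then delete the last 3 characters.
For "hostingv", step one produces "gvhostin"; step two turns that into "gvhos".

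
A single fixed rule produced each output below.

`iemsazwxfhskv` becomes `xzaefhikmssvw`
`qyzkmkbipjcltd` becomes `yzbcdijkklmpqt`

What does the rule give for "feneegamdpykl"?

pyadeeefgklmn

The pattern: sort the characters into alphabetical order, then move the last 2 characters to the front (rotate right by 2).
On "feneegamdpykl": the first step gives "adeeefgklmnpy", and the second then gives "pyadeeefgklmn".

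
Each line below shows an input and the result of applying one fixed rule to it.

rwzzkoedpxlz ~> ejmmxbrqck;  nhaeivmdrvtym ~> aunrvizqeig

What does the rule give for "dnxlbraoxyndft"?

qakyoenbklaq

Each output is the input with this applied: delete the last 2 characters, then shift every letter 13 places forward in the alphabet (wrapping around) — i.e. ROT13.
Applying both steps to "dnxlbraoxyndft": "dnxlbraoxynd", then "qakyoenbklaq".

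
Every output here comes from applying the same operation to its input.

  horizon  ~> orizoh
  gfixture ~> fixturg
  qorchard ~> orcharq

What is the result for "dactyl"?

actyd

In each case the input is transformed by: delete the last character, then move the first character to the end.
Applying both steps to "dactyl": "dacty", then "actyd".
(Check on "horizon": → "horizo" → "orizoh" ✓)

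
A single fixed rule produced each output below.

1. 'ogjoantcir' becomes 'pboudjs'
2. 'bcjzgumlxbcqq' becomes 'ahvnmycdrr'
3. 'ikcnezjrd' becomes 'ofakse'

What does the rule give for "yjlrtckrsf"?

The rule is to shift every letter 1 place forward in the alphabet (wrapping around), then delete the first 3 characters.
"yjlrtckrsf" → "zkmsudlstg" → "sudlstg".

sudlstg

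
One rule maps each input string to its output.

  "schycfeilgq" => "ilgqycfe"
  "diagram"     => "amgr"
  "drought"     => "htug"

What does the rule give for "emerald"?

ldra

The pattern: delete the first 3 characters, then swap the front and back halves of the string.
"emerald" → "rald" → "ldra".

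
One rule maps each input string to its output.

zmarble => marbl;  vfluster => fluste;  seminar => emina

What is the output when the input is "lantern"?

Looking at the pairs, the operation is to move the first character to the end, then delete the last 2 characters.
Applying both steps to "lantern": "anternl", then "anter".
(Check on "vfluster": → "flusterv" → "fluste" ✓)

anter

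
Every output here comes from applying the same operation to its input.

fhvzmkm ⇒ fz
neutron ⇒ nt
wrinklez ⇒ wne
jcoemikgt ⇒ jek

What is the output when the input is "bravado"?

The rule is to move the last character to the front, then keep one character in every 3, starting at position 2 (positions 2nd, 5th, 8th, ...).
Working it through for "bravado": intermediate "obravad", final "bv".

bv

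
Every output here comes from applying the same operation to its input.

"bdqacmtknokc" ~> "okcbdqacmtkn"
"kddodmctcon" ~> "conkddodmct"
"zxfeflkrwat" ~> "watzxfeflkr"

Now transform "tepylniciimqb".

Looking at the pairs, the operation is to move the last 3 characters to the front (rotate right by 3).
On "tepylniciimqb" that produces "mqbtepylnicii".

mqbtepylnicii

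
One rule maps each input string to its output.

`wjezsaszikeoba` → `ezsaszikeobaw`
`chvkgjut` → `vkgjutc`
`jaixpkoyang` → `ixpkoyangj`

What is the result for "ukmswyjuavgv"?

Rule — move the first character to the end, then delete the first character.
On "ukmswyjuavgv": the first step gives "kmswyjuavgvu", and the second then gives "mswyjuavgvu".

mswyjuavgvu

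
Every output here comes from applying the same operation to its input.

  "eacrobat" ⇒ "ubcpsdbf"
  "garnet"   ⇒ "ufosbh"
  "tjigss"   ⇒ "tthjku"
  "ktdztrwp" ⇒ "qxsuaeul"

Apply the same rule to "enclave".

fwbmdof

In each case the input is transformed by: shift every letter 1 place forward in the alphabet (wrapping around), then reverse the string.
Working it through for "enclave": intermediate "fodmbwf", final "fwbmdof".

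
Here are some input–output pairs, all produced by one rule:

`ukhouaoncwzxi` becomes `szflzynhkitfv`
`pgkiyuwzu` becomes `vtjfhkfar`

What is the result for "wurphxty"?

What's happening: shift every letter 11 places forward in the alphabet (wrapping around), then move the first 2 characters to the end (rotate left by 2).
For "wurphxty", step one produces "hfcasiej"; step two turns that into "casiejhf".

casiejhf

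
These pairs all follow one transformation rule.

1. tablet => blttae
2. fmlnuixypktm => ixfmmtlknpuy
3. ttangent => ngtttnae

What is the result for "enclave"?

Each output is the input with this applied: take characters alternately from the front and the back (1st, last, 2nd, 2nd-last, ...), then move the last 2 characters to the front (rotate right by 2).
Applying both steps to "enclave": "eenvcal", then "aleenvc".

aleenvc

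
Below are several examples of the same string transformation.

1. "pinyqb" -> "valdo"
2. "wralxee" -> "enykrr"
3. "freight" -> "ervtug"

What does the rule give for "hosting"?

The transformation: shift every letter 13 places forward in the alphabet (wrapping around) — i.e. ROT13, then delete the first character.
Working it through for "hosting": intermediate "ubfgvat", final "bfgvat".

bfgvat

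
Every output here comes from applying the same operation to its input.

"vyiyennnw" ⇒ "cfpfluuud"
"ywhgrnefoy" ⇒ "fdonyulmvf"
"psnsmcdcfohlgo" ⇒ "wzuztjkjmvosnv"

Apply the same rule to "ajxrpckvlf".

hqeywjrcsm

Each output is the input with this applied: shift every letter 7 places forward in the alphabet (wrapping around).
So "ajxrpckvlf" becomes "hqeywjrcsm".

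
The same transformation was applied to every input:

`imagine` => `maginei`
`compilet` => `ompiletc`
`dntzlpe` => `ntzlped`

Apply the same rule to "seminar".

Each output is the input with this applied: move the first character to the end.
"seminar" → "eminars".

eminars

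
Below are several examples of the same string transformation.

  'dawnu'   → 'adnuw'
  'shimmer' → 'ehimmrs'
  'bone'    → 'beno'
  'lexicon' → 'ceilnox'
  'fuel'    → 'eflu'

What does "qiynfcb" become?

bcfinqy

The rule is to sort the characters into alphabetical order.
Applying that to "qiynfcb" gives "bcfinqy".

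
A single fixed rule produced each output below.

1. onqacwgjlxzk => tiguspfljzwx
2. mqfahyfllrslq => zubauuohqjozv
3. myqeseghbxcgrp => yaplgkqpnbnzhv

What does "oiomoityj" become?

shcrxvxrx

Looking at the pairs, the operation is to shift every letter 9 places forward in the alphabet (wrapping around), then reverse the string.
On "oiomoityj": the first step gives "xrxvxrchs", and the second then gives "shcrxvxrx".
(Check on "mqfahyfllrslq": → "vzojqhouuabuz" → "zubauuohqjozv" ✓)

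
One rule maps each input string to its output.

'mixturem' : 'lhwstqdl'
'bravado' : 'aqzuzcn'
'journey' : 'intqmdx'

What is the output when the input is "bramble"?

The transformation: shift every letter 1 place backward in the alphabet (wrapping around).
Doing the same to "bramble": "aqzlakd".

aqzlakd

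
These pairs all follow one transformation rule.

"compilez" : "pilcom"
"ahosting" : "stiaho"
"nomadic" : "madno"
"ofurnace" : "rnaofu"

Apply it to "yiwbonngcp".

nngyiwbo

The transformation: delete the last 2 characters, then move the last 3 characters to the front (rotate right by 3).
For "yiwbonngcp", step one produces "yiwbonng"; step two turns that into "nngyiwbo".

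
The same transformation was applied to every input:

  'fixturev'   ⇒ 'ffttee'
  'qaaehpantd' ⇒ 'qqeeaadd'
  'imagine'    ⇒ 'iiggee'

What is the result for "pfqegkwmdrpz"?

ppeewwrr

The transformation: keep one character in every 3, starting at position 1 (positions 1st, 4th, 7th, ...), then double every character.
"pfqegkwmdrpz" → "pewr" → "ppeewwrr".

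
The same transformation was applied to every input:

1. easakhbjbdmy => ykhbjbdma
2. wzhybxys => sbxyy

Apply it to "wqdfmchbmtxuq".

qmchbmtxuf

What's happening: delete the first 3 characters, then swap the first and last characters.
Working it through for "wqdfmchbmtxuq": intermediate "fmchbmtxuq", final "qmchbmtxuf".
(Check on "easakhbjbdmy": → "akhbjbdmy" → "ykhbjbdma" ✓)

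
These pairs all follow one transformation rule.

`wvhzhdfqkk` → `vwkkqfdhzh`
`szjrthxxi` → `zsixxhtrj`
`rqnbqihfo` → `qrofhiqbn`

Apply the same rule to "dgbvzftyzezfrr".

What's happening: move the first 2 characters to the end (rotate left by 2), then reverse the string.
Applying both steps to "dgbvzftyzezfrr": "bvzftyzezfrrdg", then "gdrrfzezytfzvb".

gdrrfzezytfzvb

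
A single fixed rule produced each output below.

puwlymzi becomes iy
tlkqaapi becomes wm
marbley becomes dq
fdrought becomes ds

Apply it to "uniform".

In each case the input is transformed by: shift every letter 12 places forward in the alphabet (wrapping around), then keep one character in every 3, starting at position 3 (positions 3rd, 6th, 9th, ...).
For "uniform", step one produces "gzurady"; step two turns that into "ud".
(Check on "puwlymzi": → "bgixkylu" → "iy" ✓)

ud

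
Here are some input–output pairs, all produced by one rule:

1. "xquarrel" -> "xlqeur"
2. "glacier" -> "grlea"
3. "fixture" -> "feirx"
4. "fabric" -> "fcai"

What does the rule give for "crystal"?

clray

The transformation: take characters alternately from the front and the back (1st, last, 2nd, 2nd-last, ...), then delete the last 2 characters.
"crystal" → "clrayts" → "clray".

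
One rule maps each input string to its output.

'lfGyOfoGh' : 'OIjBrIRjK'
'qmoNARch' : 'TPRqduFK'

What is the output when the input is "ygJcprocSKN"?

BJmFSURFvnq

Each output is the input with this applied: shift every letter 3 places forward in the alphabet (wrapping around), then flip the case of every letter.
Applying both steps to "ygJcprocSKN": "bjMfsurfVNQ", then "BJmFSURFvnq".
(Check on "lfGyOfoGh": → "oiJbRirJk" → "OIjBrIRjK" ✓)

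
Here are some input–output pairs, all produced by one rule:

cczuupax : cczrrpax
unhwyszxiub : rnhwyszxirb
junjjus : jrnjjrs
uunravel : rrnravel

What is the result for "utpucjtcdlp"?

In each case the input is transformed by: replace every "u" with "r".
So "utpucjtcdlp" becomes "rtprcjtcdlp".

rtprcjtcdlp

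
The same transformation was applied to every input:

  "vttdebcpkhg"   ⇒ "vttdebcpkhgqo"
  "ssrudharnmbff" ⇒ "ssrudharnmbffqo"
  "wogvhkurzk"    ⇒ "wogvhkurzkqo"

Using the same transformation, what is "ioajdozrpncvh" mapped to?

ioajdozrpncvhqo

Looking at the pairs, the operation is to append "qo".
Doing the same to "ioajdozrpncvh": "ioajdozrpncvhqo".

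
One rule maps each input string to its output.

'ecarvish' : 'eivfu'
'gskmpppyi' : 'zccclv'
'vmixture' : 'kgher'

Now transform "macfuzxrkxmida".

shmkexkzvqn

In each case the input is transformed by: shift every letter 13 places forward in the alphabet (wrapping around) — i.e. ROT13, then delete the first 3 characters.
For "macfuzxrkxmida", step one produces "znpshmkexkzvqn"; step two turns that into "shmkexkzvqn".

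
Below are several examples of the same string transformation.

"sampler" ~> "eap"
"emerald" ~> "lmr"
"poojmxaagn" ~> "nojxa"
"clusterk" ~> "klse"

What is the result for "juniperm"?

Rule — keep every other character starting from the second (positions 2nd, 4th, 6th, ...), then move the last character to the front.
Applying both steps to "juniperm": "uiem", then "muie".

muie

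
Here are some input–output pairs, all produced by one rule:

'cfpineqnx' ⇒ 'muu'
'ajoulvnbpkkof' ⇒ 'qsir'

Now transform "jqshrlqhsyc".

The pattern: keep one character in every 3, starting at position 2 (positions 2nd, 5th, 8th, ...), then shift every letter 7 places forward in the alphabet (wrapping around).
Applying both steps to "jqshrlqhsyc": "qrhc", then "xyoj".

xyoj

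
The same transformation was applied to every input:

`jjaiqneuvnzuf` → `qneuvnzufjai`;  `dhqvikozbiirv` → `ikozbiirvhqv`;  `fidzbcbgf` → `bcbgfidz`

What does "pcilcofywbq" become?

The pattern: delete the first character, then move the first 3 characters to the end (rotate left by 3).
On "pcilcofywbq": the first step gives "cilcofywbq", and the second then gives "cofywbqcil".

cofywbqcil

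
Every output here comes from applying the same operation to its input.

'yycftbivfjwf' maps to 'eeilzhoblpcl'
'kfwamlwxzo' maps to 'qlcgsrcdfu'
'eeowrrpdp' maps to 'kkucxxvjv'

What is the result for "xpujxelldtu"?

Looking at the pairs, the operation is to shift every letter 6 places forward in the alphabet (wrapping around).
Applying that to "xpujxelldtu" gives "dvapdkrrjza".

dvapdkrrjza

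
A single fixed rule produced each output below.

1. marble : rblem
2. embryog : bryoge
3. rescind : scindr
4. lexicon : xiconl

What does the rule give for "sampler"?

Looking at the pairs, the operation is to move the first character to the end, then delete the first character.
For "sampler" the result is "mplers".

mplers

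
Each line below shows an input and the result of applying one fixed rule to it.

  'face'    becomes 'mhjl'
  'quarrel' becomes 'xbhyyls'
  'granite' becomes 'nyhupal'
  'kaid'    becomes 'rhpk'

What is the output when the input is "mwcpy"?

The rule is to shift every letter 7 places forward in the alphabet (wrapping around).
For "mwcpy" the result is "tdjwf".

tdjwf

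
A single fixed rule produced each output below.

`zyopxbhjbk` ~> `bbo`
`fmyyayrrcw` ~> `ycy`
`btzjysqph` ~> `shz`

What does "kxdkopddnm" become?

What's happening: keep one character in every 3, starting at position 3 (positions 3rd, 6th, 9th, ...), then move the first character to the end.
For "kxdkopddnm" the result is "pnd".
(Check on "fmyyayrrcw": → "yyc" → "ycy" ✓)

pnd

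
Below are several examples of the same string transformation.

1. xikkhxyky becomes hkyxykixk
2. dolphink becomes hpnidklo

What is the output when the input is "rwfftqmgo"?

Looking at the pairs, the operation is to move the first 3 characters to the end (rotate left by 3), then swap each adjacent pair of characters (1↔2, 3↔4, ...).
Doing the same to "rwfftqmgo": "tfmqogwrf".
(Check on "xikkhxyky": → "khxykyxik" → "hkyxykixk" ✓)

tfmqogwrf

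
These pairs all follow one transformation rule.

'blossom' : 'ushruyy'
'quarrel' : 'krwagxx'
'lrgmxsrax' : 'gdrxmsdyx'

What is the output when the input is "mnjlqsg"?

The rule is to move the last 2 characters to the front (rotate right by 2), then shift every letter 6 places forward in the alphabet (wrapping around).
For "mnjlqsg", step one produces "sgmnjlq"; step two turns that into "ymstprw".

ymstprw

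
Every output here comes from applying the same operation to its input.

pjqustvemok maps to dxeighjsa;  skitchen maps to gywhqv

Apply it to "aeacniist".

osoqbww

In each case the input is transformed by: delete the last 2 characters, then shift every letter 12 places backward in the alphabet (wrapping around).
"aeacniist" → "aeacnii" → "osoqbww".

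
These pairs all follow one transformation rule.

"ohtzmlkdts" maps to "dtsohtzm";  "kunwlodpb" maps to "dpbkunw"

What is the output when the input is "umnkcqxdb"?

xdbumnk

The pattern: move the last 3 characters to the front (rotate right by 3), then delete the last 2 characters.
For "umnkcqxdb" the result is "xdbumnk".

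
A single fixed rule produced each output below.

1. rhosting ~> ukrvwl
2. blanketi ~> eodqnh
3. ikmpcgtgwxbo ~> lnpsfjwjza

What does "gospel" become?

jrvs

The transformation: delete the last 2 characters, then shift every letter 3 places forward in the alphabet (wrapping around).
On "gospel": the first step gives "gosp", and the second then gives "jrvs".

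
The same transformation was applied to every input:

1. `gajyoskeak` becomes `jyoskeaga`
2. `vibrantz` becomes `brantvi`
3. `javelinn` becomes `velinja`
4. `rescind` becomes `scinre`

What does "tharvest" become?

The rule is to delete the last character, then move the first 2 characters to the end (rotate left by 2).
On "tharvest": the first step gives "tharves", and the second then gives "arvesth".
(Check on "rescind": → "rescin" → "scinre" ✓)

arvesth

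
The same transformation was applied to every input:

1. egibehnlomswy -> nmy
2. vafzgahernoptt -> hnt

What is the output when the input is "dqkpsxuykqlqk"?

The transformation: keep one character in every 3, starting at position 1 (positions 1st, 4th, 7th, ...), then delete the first 2 characters.
Applying that to "dqkpsxuykqlqk" gives "uqk".

uqk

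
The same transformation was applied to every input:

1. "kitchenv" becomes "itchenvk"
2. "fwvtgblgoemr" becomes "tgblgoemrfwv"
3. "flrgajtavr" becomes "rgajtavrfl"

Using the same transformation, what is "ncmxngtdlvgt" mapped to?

xngtdlvgtncm

What's happening: move the last 3 characters to the front (rotate right by 3), then swap the front and back halves of the string.
Starting from "ncmxngtdlvgt": after the first operation, "vgtncmxngtdl"; after the second, "xngtdlvgtncm".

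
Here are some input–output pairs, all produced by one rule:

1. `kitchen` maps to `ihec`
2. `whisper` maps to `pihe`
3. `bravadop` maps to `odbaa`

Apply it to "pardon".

In each case the input is transformed by: sort the characters into reverse alphabetical order, then delete the first 3 characters.
Applying both steps to "pardon": "rponda", then "nda".

nda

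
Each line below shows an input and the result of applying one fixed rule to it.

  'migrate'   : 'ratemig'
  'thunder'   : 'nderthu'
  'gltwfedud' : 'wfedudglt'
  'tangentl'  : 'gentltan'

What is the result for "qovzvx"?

Each output is the input with this applied: move the first 3 characters to the end (rotate left by 3).
"qovzvx" → "zvxqov".

zvxqov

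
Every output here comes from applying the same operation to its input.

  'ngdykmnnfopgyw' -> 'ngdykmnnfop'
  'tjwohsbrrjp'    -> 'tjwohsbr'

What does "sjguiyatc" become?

sjguiy

The pattern: delete the last 3 characters.
"sjguiyatc" → "sjguiy".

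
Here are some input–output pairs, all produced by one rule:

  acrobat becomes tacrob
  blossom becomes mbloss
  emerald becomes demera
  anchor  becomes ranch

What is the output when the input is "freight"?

Rule — move the last 2 characters to the front (rotate right by 2), then delete the first character.
Applying both steps to "freight": "htfreig", then "tfreig".

tfreig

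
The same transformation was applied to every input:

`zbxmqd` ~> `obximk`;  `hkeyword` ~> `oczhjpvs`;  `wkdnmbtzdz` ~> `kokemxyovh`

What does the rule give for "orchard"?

Rule — shift every letter 11 places forward in the alphabet (wrapping around), then reverse the string.
On "orchard": the first step gives "zcnslco", and the second then gives "oclsncz".

oclsncz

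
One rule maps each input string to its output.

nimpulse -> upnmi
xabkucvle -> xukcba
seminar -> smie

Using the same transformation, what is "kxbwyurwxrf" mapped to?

yxwwurkb

The pattern: delete the last 3 characters, then sort the characters into reverse alphabetical order.
Starting from "kxbwyurwxrf": after the first operation, "kxbwyurw"; after the second, "yxwwurkb".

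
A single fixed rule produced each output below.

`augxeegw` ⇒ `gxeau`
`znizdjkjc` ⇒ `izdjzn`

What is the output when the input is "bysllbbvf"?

sllbby

The pattern: delete the last 3 characters, then move the first 2 characters to the end (rotate left by 2).
Starting from "bysllbbvf": after the first operation, "bysllb"; after the second, "sllbby".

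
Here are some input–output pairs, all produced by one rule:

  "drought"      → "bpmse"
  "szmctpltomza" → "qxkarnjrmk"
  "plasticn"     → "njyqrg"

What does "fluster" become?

Each output is the input with this applied: delete the last 2 characters, then shift every letter 2 places backward in the alphabet (wrapping around).
For "fluster", step one produces "flust"; step two turns that into "djsqr".

djsqr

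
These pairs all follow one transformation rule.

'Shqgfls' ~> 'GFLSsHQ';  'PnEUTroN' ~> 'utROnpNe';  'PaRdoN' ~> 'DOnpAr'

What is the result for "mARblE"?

BLeMar

Rule — move the first 3 characters to the end (rotate left by 3), then flip the case of every letter.
For "mARblE", step one produces "blEmAR"; step two turns that into "BLeMar".
(Check on "Shqgfls": → "gflsShq" → "GFLSsHQ" ✓)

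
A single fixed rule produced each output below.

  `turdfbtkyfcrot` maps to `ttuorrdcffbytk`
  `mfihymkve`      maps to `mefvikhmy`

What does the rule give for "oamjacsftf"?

Rule — take characters alternately from the front and the back (1st, last, 2nd, 2nd-last, ...).
Applying that to "oamjacsftf" gives "ofatmfjsac".

ofatmfjsac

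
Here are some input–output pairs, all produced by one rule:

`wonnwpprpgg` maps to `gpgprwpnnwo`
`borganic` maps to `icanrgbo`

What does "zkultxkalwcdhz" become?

hzcdlwkatxulzk

What's happening: swap each adjacent pair of characters (1↔2, 3↔4, ...), then reverse the string.
Starting from "zkultxkalwcdhz": after the first operation, "kzluxtakwldczh"; after the second, "hzcdlwkatxulzk".
(Check on "borganic": → "obgrnaci" → "icanrgbo" ✓)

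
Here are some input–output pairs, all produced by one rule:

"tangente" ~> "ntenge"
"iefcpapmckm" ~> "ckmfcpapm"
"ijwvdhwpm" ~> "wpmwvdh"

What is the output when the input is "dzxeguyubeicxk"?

The transformation: delete the first 2 characters, then move the last 3 characters to the front (rotate right by 3).
On "dzxeguyubeicxk": the first step gives "xeguyubeicxk", and the second then gives "cxkxeguyubei".

cxkxeguyubei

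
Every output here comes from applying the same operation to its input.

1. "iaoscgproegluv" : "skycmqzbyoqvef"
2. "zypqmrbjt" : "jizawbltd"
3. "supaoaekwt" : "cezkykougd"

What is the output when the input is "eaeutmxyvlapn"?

The pattern: shift every letter 10 places forward in the alphabet (wrapping around).
Applying that to "eaeutmxyvlapn" gives "okoedwhifvkzx".

okoedwhifvkzx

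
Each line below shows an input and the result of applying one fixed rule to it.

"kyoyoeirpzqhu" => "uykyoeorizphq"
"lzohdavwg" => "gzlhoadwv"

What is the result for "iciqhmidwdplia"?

iciqimhdidwlpa

The rule is to swap each adjacent pair of characters (1↔2, 3↔4, ...), then move the last character to the front.
Applying both steps to "iciqhmidwdplia": "ciqimhdidwlpai", then "iciqimhdidwlpa".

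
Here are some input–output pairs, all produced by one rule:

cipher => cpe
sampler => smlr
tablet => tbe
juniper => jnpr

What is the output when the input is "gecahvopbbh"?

gchobh

What's happening: keep every other character starting from the first (positions 1st, 3rd, 5th, ...).
Applying that to "gecahvopbbh" gives "gchobh".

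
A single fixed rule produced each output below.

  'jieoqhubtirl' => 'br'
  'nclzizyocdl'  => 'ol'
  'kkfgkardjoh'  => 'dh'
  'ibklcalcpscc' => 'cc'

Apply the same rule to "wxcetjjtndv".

The rule is to keep one character in every 3, starting at position 2 (positions 2nd, 5th, 8th, ...), then delete the first 2 characters.
"wxcetjjtndv" → "xttv" → "tv".

tv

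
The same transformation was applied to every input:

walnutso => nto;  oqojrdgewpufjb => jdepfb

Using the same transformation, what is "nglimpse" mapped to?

The transformation: delete the first 2 characters, then keep every other character starting from the second (positions 2nd, 4th, 6th, ...).
"nglimpse" → "limpse" → "ipe".

ipe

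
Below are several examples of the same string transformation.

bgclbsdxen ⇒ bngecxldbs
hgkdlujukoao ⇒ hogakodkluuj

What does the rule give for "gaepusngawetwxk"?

The pattern: take characters alternately from the front and the back (1st, last, 2nd, 2nd-last, ...).
Applying that to "gaepusngawetwxk" gives "gkaxewptueswnag".

gkaxewptueswnag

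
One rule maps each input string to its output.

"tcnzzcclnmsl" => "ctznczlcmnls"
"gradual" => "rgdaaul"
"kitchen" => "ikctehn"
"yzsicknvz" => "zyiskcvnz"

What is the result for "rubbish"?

urbbsih

What's happening: swap each adjacent pair of characters (1↔2, 3↔4, ...).
So "rubbish" becomes "urbbsih".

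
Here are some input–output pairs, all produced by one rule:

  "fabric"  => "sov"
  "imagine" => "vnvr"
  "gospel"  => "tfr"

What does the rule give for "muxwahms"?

zknz

The transformation: shift every letter 13 places forward in the alphabet (wrapping around) — i.e. ROT13, then keep every other character starting from the first (positions 1st, 3rd, 5th, ...).
On "muxwahms": the first step gives "zhkjnuzf", and the second then gives "zknz".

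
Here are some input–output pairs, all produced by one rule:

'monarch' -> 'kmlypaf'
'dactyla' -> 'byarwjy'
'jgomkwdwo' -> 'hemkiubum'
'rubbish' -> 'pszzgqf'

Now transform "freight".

The transformation: shift every letter 2 places backward in the alphabet (wrapping around).
Doing the same to "freight": "dpcgefr".

dpcgefr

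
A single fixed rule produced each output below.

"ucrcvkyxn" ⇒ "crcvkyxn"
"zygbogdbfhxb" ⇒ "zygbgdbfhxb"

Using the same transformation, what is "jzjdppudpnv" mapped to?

Rule — remove every vowel.
"jzjdppudpnv" → "jzjdppdpnv".

jzjdppdpnv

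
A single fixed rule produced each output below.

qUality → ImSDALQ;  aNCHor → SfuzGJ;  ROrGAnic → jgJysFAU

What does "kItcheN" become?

In each case the input is transformed by: flip the case of every letter, then shift every letter 8 places backward in the alphabet (wrapping around).
"kItcheN" → "CaLUZWf".

CaLUZWf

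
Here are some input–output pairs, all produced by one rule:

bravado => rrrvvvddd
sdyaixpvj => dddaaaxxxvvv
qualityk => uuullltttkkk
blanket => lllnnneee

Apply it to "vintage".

iiitttggg

The transformation: keep every other character starting from the second (positions 2nd, 4th, 6th, ...), then repeat every character 3 times.
Working it through for "vintage": intermediate "itg", final "iiitttggg".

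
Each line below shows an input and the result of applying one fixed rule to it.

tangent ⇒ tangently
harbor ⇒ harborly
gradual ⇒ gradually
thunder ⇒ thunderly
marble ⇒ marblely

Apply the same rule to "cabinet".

In each case the input is transformed by: append "ly".
So "cabinet" becomes "cabinetly".

cabinetly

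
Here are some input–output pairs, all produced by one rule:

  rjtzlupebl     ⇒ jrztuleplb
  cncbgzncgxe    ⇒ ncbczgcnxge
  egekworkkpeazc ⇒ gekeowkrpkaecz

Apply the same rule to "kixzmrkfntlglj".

ikzxrmfktngljl

Rule — swap each adjacent pair of characters (1↔2, 3↔4, ...).
On "kixzmrkfntlglj" that produces "ikzxrmfktngljl".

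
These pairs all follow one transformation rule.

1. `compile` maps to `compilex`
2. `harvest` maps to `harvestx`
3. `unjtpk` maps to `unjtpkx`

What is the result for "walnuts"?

Looking at the pairs, the operation is to append "x".
Applying that to "walnuts" gives "walnutsx".

walnutsx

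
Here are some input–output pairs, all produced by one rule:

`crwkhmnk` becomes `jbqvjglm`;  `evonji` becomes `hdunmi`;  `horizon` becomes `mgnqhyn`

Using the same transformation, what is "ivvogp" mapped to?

Each output is the input with this applied: move the last character to the front, then shift every letter 1 place backward in the alphabet (wrapping around).
On "ivvogp": the first step gives "pivvog", and the second then gives "ohuunf".

ohuunf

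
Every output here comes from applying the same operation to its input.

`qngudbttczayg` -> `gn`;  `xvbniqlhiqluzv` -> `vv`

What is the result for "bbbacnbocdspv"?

vb

In each case the input is transformed by: swap the first and last characters, then keep only the first 2 characters.
For "bbbacnbocdspv", step one produces "vbbacnbocdspb"; step two turns that into "vb".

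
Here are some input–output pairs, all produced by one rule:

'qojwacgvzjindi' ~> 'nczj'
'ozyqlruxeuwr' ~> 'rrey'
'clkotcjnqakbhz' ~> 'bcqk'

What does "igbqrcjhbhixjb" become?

xcbb

Rule — keep one character in every 3, starting at position 3 (positions 3rd, 6th, 9th, ...), then swap the first and last characters.
Starting from "igbqrcjhbhixjb": after the first operation, "bcbx"; after the second, "xcbb".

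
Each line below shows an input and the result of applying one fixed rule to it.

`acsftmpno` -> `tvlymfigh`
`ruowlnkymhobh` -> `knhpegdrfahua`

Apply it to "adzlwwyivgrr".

twsepprbozkk

What's happening: shift every letter 7 places backward in the alphabet (wrapping around).
So "adzlwwyivgrr" becomes "twsepprbozkk".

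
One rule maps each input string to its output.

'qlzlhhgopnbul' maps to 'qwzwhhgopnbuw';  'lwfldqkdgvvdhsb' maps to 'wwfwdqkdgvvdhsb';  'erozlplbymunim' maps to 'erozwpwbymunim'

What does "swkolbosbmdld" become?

swkowbosbmdwd

In each case the input is transformed by: replace every "l" with "w".
Applying that to "swkolbosbmdld" gives "swkowbosbmdwd".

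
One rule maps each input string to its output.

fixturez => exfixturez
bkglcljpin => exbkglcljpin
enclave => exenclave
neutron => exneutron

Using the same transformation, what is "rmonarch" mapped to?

exrmonarch

In each case the input is transformed by: prepend "ex".
Doing the same to "rmonarch": "exrmonarch".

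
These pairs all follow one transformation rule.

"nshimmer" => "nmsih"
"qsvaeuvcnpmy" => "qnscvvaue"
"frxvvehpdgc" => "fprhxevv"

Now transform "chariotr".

Each output is the input with this applied: delete the last 3 characters, then take characters alternately from the front and the back (1st, last, 2nd, 2nd-last, ...).
On "chariotr": the first step gives "chari", and the second then gives "cihra".

cihra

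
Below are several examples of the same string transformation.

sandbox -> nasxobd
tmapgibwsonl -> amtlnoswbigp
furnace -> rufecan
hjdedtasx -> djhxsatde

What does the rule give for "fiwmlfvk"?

The rule is to reverse the string, then move the last 3 characters to the front (rotate right by 3).
So "fiwmlfvk" becomes "wifkvflm".

wifkvflm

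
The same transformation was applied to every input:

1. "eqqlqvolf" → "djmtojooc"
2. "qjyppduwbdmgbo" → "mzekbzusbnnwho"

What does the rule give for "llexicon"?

lmagvcjj

Looking at the pairs, the operation is to reverse the string, then shift every letter 2 places backward in the alphabet (wrapping around).
"llexicon" → "nocixell" → "lmagvcjj".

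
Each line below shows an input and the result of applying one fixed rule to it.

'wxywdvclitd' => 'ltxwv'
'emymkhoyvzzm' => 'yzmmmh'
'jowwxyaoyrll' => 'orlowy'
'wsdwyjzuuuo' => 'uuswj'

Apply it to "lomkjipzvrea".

Each output is the input with this applied: keep every other character starting from the second (positions 2nd, 4th, 6th, ...), then move the first 3 characters to the end (rotate left by 3).
Working it through for "lomkjipzvrea": intermediate "okizra", final "zraoki".

zraoki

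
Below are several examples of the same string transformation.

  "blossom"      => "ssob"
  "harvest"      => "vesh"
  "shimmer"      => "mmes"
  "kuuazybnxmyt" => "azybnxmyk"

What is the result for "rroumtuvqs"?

In each case the input is transformed by: swap the first and last characters, then delete the first 3 characters.
On "rroumtuvqs": the first step gives "sroumtuvqr", and the second then gives "umtuvqr".

umtuvqr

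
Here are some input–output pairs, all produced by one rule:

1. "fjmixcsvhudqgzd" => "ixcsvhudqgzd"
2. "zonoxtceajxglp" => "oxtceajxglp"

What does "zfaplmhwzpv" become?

plmhwzpv

In each case the input is transformed by: delete the first 3 characters.
"zfaplmhwzpv" → "plmhwzpv".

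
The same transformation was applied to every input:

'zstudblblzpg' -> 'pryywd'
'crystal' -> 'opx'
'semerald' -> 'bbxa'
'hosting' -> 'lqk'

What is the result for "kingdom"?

fdl

The transformation: shift every letter 3 places backward in the alphabet (wrapping around), then keep every other character starting from the second (positions 2nd, 4th, 6th, ...).
On "kingdom": the first step gives "hfkdalj", and the second then gives "fdl".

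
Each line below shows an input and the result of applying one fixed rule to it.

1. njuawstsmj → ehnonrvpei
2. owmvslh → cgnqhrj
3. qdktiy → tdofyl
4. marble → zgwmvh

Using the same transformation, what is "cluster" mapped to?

In each case the input is transformed by: shift every letter 5 places backward in the alphabet (wrapping around), then reverse the string.
Starting from "cluster": after the first operation, "xgpnozm"; after the second, "mzonpgx".

mzonpgx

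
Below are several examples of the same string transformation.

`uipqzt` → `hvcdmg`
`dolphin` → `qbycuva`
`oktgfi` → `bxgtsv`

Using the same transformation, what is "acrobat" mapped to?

The transformation: shift every letter 13 places forward in the alphabet (wrapping around) — i.e. ROT13.
For "acrobat" the result is "npebong".

npebong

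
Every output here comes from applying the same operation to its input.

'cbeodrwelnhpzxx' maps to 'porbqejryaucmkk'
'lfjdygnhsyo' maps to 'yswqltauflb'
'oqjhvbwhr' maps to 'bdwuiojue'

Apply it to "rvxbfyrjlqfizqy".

eikoslewydsvmdl

Looking at the pairs, the operation is to shift every letter 13 places forward in the alphabet (wrapping around) — i.e. ROT13.
Doing the same to "rvxbfyrjlqfizqy": "eikoslewydsvmdl".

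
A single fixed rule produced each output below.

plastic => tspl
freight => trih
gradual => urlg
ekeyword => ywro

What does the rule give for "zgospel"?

zspo

Each output is the input with this applied: sort the characters into reverse alphabetical order, then keep only the first 4 characters.
Applying both steps to "zgospel": "zspolge", then "zspo".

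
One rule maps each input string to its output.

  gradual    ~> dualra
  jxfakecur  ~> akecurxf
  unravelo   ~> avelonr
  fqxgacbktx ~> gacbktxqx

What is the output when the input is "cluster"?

Looking at the pairs, the operation is to delete the first character, then move the first 2 characters to the end (rotate left by 2).
Applying both steps to "cluster": "luster", then "sterlu".

sterlu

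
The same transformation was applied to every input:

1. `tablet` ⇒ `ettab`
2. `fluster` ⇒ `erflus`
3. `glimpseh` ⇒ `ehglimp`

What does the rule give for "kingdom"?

The transformation: move the last 3 characters to the front (rotate right by 3), then delete the first character.
"kingdom" → "domking" → "omking".

omking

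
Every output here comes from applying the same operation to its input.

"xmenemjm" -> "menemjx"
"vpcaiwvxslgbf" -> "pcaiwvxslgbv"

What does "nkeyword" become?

keyworn

The rule is to delete the last character, then move the first character to the end.
On "nkeyword": the first step gives "nkeywor", and the second then gives "keyworn".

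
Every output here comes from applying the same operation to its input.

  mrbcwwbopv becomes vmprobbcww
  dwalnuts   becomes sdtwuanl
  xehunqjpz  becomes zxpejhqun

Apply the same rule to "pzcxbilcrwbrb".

The pattern: reverse the string, then take characters alternately from the front and the back (1st, last, 2nd, 2nd-last, ...).
On "pzcxbilcrwbrb": the first step gives "brbwrclibxczp", and the second then gives "bprzbcwxrbcil".

bprzbcwxrbcil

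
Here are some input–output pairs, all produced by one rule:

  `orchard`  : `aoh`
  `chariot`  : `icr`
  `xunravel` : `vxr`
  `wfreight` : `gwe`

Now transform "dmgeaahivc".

ideh

Rule — move the last 3 characters to the front (rotate right by 3), then keep one character in every 3, starting at position 1 (positions 1st, 4th, 7th, ...).
Working it through for "dmgeaahivc": intermediate "ivcdmgeaah", final "ideh".
(Check on "chariot": → "iotchar" → "icr" ✓)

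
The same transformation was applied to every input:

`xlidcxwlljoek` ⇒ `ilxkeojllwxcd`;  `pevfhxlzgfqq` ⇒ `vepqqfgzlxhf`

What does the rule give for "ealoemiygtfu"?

Looking at the pairs, the operation is to reverse the string, then move the last 3 characters to the front (rotate right by 3).
For "ealoemiygtfu" the result is "laeuftgyimeo".

laeuftgyimeo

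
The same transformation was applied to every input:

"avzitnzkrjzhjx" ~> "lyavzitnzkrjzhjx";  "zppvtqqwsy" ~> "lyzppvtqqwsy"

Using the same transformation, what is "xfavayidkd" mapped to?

lyxfavayidkd

The transformation: prepend "ly".
So "xfavayidkd" becomes "lyxfavayidkd".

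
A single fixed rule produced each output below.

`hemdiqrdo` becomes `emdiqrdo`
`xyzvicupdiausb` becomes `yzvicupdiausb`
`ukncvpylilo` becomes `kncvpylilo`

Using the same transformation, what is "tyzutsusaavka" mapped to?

yzutsusaavka

The rule is to delete the first character.
"tyzutsusaavka" → "yzutsusaavka".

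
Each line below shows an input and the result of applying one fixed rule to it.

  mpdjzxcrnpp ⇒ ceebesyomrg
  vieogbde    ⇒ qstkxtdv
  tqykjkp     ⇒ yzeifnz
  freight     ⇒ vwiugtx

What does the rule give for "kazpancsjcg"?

yrvzpoepcrh

The rule is to move the last 3 characters to the front (rotate right by 3), then shift every letter 11 places backward in the alphabet (wrapping around).
Applying that to "kazpancsjcg" gives "yrvzpoepcrh".
(Check on "tqykjkp": → "jkptqyk" → "yzeifnz" ✓)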